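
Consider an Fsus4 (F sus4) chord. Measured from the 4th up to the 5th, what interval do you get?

The chord tones of F sus4 are F–Bb–C.
So we need the interval from Bb up to C.
Counting 2 letters and 2 half steps from Bb gives a major second.

major second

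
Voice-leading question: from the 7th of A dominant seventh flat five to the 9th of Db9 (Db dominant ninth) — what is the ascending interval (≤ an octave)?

A dominant seventh flat five has G as its 7th, and Db9 (Db dominant ninth) has Eb as its 9th.
G up to Eb is 8 semitones, a half step narrower than a major sixth, so the interval is minor.

minor sixth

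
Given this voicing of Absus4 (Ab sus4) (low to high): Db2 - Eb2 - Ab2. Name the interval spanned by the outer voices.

The outer voices are Db2 and Ab2.
Counting 5 letters and 7 half steps from Db gives a perfect fifth.

perfect 5th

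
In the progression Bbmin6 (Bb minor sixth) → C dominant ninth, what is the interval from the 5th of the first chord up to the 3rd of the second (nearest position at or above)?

The 5th of Bbmin6 (Bb minor sixth) is F; the 3rd of C dominant ninth is E.
Counting 7 letters and 11 half steps from F gives a major seventh.

major 7th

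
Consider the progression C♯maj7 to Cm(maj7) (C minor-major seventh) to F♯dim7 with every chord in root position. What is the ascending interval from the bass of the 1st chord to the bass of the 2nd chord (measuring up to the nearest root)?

d8

The roots are C♯ and C.
From C♯ to C: 11 semitones over an octave = diminished.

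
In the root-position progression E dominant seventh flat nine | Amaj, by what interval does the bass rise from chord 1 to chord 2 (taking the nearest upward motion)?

The roots are E and A.
Counting 4 letters and 5 half steps from E gives a perfect fourth.

perfect fourth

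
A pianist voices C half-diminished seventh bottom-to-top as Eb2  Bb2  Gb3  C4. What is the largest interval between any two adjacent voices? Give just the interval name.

m6

Adjacent intervals: Eb2→Bb2 = perfect fifth; Bb2→Gb3 = minor sixth; Gb3→C4 = augmented fourth.
The largest is Bb2 to Gb3, a minor sixth (8 semitones).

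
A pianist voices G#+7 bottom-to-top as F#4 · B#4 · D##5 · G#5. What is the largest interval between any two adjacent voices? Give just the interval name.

augmented 4th

Adjacent intervals: F#4→B#4 = augmented fourth; B#4→D##5 = major third; D##5→G#5 = diminished fourth.
The largest is F#4 to B#4, an augmented fourth (6 semitones).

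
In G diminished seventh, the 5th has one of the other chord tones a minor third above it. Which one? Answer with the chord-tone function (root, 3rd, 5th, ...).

7th

G°7 is spelled G–Bb–Db–Fb.
The 5th is Db. A minor third above Db is Fb.
Fb is the chord's 7th.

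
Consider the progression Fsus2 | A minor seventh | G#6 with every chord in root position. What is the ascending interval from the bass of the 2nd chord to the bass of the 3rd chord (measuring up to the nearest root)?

major seventh

The roots are A and G#.
A up to G# spans 7 letter names and 11 semitones — a major seventh.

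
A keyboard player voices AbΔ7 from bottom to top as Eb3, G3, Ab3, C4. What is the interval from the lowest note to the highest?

The outer voices are Eb3 and C4.
Eb up to C spans 6 letter names and 9 semitones — a major sixth.

major 6th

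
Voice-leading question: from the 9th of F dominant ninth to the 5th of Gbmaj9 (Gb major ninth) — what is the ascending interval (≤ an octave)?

diminished fifth

F dominant ninth has G as its 9th, and Gbmaj9 (Gb major ninth) has Db as its 5th.
5 letter names make it a fifth; at 6 semitones (a half step narrower than perfect) the quality is diminished.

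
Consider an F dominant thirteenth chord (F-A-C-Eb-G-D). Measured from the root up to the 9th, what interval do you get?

major ninth

That puts F below G.
From F to G is 14 semitones, exactly the major ninth.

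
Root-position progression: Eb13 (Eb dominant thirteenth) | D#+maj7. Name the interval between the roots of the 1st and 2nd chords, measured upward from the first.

augmented seventh

The roots are Eb and D#.
7 letter names make it a seventh; at 12 semitones (a half step wider than major) the quality is augmented.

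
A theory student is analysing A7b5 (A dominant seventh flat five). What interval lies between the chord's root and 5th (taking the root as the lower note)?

diminished fifth

A7b5 is spelled A, C#, Eb, G.
Root = A; 5th = Eb.
A up to Eb is 6 semitones, a half step narrower than a perfect fifth, so the interval is diminished.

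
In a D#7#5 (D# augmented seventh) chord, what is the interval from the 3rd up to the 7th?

D#+7 (D# augmented seventh): D#, F##, A##, C#.
The 3rd is F## and the 7th is C#.
5 letter names make it a fifth; at 6 semitones (a half step narrower than perfect) the quality is diminished.

diminished fifth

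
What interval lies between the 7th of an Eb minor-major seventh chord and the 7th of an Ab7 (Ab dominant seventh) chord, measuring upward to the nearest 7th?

Eb minor-major seventh has D as its 7th, and Ab7 (Ab dominant seventh) has Gb as its 7th.
D up to Gb is 4 semitones, a half step narrower than a perfect fourth, so the interval is diminished.

diminished fourth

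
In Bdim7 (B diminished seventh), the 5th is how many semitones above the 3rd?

Spelling the chord: B–D–F–Ab.
D to F is a minor third: 3 semitones.

3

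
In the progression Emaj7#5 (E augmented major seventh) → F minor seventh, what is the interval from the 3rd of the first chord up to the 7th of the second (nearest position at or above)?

The 3rd of Emaj7#5 (E augmented major seventh) is G#; the 7th of F minor seventh is Eb.
From G# to Eb: 7 semitones over a sixth = diminished.

diminished sixth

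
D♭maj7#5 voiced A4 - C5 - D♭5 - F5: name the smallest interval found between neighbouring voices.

minor second

Adjacent intervals: A4→C5 = minor third; C5→D♭5 = minor second; D♭5→F5 = major third.
The smallest is C5 to D♭5, a minor second (1 semitone).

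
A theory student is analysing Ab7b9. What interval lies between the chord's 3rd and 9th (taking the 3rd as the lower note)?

diminished seventh

Ab7b9 (Ab dominant seventh flat nine) is spelled Ab, C, Eb, Gb, Bbb.
3rd = C; 9th = Bbb.
7 letter names make it a seventh; at 9 semitones (a whole step narrower than major) the quality is diminished.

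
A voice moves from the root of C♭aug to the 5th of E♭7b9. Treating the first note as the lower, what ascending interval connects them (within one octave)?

major seventh

C♭aug has C♭ as its root, and E♭7b9 has B♭ as its 5th.
C♭ up to B♭ spans 7 letter names and 11 semitones — a major seventh.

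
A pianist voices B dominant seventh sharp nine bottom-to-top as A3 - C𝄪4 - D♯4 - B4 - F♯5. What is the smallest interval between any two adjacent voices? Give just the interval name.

Adjacent intervals: A3→C𝄪4 = augmented third; C𝄪4→D♯4 = minor second; D♯4→B4 = minor sixth; B4→F♯5 = perfect fifth.
The smallest is C𝄪4 to D♯4, a minor second (1 semitone).

minor second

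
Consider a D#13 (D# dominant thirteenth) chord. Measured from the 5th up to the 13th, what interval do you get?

major ninth

The chord tones of D#13 are D#–F##–A#–C#–E#–B#.
5th = A#; 13th = B#.
From A# to B# is 14 semitones, exactly the major ninth.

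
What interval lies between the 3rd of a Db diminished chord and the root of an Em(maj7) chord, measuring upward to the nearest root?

The 3rd of Db diminished is Fb; the root of Em(maj7) is E.
From Fb to E: 12 semitones over a seventh = augmented.

augmented seventh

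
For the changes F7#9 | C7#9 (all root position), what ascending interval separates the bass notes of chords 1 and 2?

The roots are F and C.
F up to C spans 5 letter names and 7 semitones — a perfect fifth.

perfect 5th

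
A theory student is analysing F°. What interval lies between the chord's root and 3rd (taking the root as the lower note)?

minor third

F° (F diminished): F, Ab, Cb.
That puts F below Ab.
From F to Ab: 3 semitones over a third = minor.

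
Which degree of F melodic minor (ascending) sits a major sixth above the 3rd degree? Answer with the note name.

The scale is F G A♭ B♭ C D E.
The 3rd degree is A♭; a major sixth above that is F — scale degree 1.

F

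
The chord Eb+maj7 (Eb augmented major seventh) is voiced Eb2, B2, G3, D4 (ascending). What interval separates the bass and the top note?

M14

The outer voices are Eb2 and D4.
Eb up to D spans 14 letter names and 23 semitones — a major fourteenth.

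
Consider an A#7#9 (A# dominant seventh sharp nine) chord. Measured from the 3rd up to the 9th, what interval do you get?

A#7#9: A#-C##-E#-G#-B##.
The 3rd is C## and the 9th is B##.
From C## to B## is 11 semitones, exactly the major seventh.

major 7th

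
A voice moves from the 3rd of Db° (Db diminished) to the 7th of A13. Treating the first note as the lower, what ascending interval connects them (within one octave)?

augmented second

Db° (Db diminished) has Fb as its 3rd, and A13 has G as its 7th.
2 letter names make it a second; at 3 semitones (a half step wider than major) the quality is augmented.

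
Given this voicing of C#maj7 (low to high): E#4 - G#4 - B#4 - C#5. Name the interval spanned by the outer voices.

m6

The outer voices are E#4 and C#5.
E# up to C# is 8 semitones, a half step narrower than a major sixth, so the interval is minor.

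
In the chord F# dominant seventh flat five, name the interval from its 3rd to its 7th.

F# dominant seventh flat five: F# A# C E.
So we need the interval from A# up to E.
A# up to E is 6 semitones, a half step narrower than a perfect fifth, so the interval is diminished.

diminished fifth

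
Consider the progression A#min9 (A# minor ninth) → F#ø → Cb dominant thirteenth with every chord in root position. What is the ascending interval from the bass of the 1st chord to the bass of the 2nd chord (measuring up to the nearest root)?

The roots are A# and F#.
From A# to F#: 8 semitones over a sixth = minor.

minor sixth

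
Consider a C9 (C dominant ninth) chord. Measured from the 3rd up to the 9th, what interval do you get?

minor 7th

C dominant ninth: C, E, G, Bb, D.
The 3rd is E and the 9th is D.
From E to D: 10 semitones over a seventh = minor.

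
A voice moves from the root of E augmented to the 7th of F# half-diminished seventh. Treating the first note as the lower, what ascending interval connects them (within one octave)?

E augmented has E as its root, and F# half-diminished seventh has E as its 7th.
From E to E is 0 semitones, exactly the perfect unison.

perfect unison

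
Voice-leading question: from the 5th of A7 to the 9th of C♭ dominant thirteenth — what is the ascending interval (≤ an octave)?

A7 has E as its 5th, and C♭ dominant thirteenth has D♭ as its 9th.
E up to D♭ is 9 semitones, a whole step narrower than a major seventh, so the interval is diminished.

d7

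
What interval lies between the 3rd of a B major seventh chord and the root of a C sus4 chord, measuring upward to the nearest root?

diminished seventh

The 3rd of B major seventh is D♯; the root of C sus4 is C.
7 letter names make it a seventh; at 9 semitones (a whole step narrower than major) the quality is diminished.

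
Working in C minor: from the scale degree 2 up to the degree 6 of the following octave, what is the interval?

C natural minor: C D E♭ F G A♭ B♭.
So we need the interval from D up to A♭.
From D to A♭: 18 semitones over a twelfth = diminished.

diminished twelfth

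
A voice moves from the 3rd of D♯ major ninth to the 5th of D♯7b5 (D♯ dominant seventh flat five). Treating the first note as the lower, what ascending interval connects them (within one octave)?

D♯ major ninth has F𝄪 as its 3rd, and D♯7b5 (D♯ dominant seventh flat five) has A as its 5th.
F𝄪 up to A is 2 semitones, a whole step narrower than a major third, so the interval is diminished.

diminished third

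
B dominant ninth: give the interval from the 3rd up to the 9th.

minor 7th

B9 is spelled B, D#, F#, A, C#.
3rd = D#; 9th = C#.
7 letter names make it a seventh; at 10 semitones (a half step narrower than major) the quality is minor.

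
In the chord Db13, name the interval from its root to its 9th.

major ninth

Db dominant thirteenth: Db F Ab Cb Eb Bb.
The root is Db and the 9th is Eb.
Counting 9 letters and 14 half steps from Db gives a major ninth.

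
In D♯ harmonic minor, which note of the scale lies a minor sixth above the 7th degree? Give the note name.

The scale is D♯ E♯ F♯ G♯ A♯ B C𝄪.
The 7th degree is C𝄪; a minor sixth above that is A♯ — scale degree 5.

A#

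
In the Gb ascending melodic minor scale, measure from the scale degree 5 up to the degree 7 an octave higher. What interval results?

Gb melodic minor: Gb Ab Bbb Cb Db Eb F.
So we need the interval from Db up to F.
Counting 10 letters and 16 half steps from Db gives a major tenth.

major tenth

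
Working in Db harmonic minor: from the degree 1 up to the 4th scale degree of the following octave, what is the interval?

The scale runs Db Eb Fb Gb Ab Bbb C.
Degree 1 = Db; degree 4 (up an octave) = Gb.
Db up to Gb spans 11 letter names and 17 semitones — a perfect eleventh.

perfect 11th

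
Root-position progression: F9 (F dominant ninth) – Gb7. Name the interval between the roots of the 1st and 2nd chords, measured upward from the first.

The roots are F and Gb.
F up to Gb is 1 semitone, a half step narrower than a major second, so the interval is minor.

minor 2nd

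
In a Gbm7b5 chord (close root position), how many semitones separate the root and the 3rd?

3

Spelling the chord: Gb, Bbb, Dbb, Fb.
Gb to Bbb is a minor third: 3 semitones.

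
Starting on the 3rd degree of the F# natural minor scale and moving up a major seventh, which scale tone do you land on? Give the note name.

G#

The scale is F# G# A B C# D E.
The 3rd degree is A; a major seventh above that is G# — scale degree 2.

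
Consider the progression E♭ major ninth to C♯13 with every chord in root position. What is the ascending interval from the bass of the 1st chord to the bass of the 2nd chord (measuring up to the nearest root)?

The roots are E♭ and C♯.
6 letter names make it a sixth; at 10 semitones (a half step wider than major) the quality is augmented.

augmented sixth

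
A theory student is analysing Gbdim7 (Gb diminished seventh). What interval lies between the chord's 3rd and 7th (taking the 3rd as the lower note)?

diminished fifth

Spelling the chord: Gb–Bbb–Dbb–Fbb.
That puts Bbb below Fbb.
5 letter names make it a fifth; at 6 semitones (a half step narrower than perfect) the quality is diminished.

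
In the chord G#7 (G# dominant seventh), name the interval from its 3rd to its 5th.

m3

G# dominant seventh is spelled G# B# D# F#.
That puts B# below D#.
From B# to D#: 3 semitones over a third = minor.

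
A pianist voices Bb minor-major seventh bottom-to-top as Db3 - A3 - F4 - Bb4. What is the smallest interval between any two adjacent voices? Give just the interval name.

perfect 4th

Adjacent intervals: Db3→A3 = augmented fifth; A3→F4 = minor sixth; F4→Bb4 = perfect fourth.
The smallest is F4 to Bb4, a perfect fourth (5 semitones).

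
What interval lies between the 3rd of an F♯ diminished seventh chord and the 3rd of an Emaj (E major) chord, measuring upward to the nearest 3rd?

major seventh

The 3rd of F♯ diminished seventh is A; the 3rd of Emaj (E major) is G♯.
A up to G♯ spans 7 letter names and 11 semitones — a major seventh.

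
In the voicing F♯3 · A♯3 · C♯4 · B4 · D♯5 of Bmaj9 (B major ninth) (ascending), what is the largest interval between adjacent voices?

m7

Adjacent intervals: F♯3→A♯3 = major third; A♯3→C♯4 = minor third; C♯4→B4 = minor seventh; B4→D♯5 = major third.
The largest is C♯4 to B4, a minor seventh (10 semitones).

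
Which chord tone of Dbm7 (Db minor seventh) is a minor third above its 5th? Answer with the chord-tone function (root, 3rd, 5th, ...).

7th

Db minor seventh is spelled Db–Fb–Ab–Cb.
The 5th is Ab. A minor third above Ab is Cb.
Cb is the chord's 7th.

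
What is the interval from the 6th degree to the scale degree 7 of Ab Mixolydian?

minor second

Spelling Ab Mixolydian: Ab Bb C Db Eb F Gb.
So we need the interval from F up to Gb.
F up to Gb is 1 semitone, a half step narrower than a major second, so the interval is minor.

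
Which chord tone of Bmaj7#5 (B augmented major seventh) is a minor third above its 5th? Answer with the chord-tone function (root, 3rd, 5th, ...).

7th

The chord tones of B+maj7 (B augmented major seventh) are B-D#-F##-A#.
The 5th is F##. A minor third above F## is A#.
A# is the chord's 7th.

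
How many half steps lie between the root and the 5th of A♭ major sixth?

7

A♭6 (A♭ major sixth) is spelled A♭–C–E♭–F.
A♭ to E♭ is a perfect fifth: 7 semitones.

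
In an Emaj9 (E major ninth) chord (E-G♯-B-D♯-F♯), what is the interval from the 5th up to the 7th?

The 5th is B and the 7th is D♯.
Counting 3 letters and 4 half steps from B gives a major third.

major third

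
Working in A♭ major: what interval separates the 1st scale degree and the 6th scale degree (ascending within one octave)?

major 6th

A♭ major: A♭ B♭ C D♭ E♭ F G.
That puts A♭ below F.
A♭ up to F spans 6 letter names and 9 semitones — a major sixth.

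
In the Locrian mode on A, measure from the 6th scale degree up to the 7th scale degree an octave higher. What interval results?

The scale runs A B♭ C D E♭ F G.
So we need the interval from F up to G.
F up to G spans 9 letter names and 14 semitones — a major ninth.

major 9th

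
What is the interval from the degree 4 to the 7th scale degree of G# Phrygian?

perfect 4th

The scale runs G# A B C# D# E F#.
That puts C# below F#.
Counting 4 letters and 5 half steps from C# gives a perfect fourth.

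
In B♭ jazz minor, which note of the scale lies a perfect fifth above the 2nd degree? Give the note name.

The scale is B♭ C D♭ E♭ F G A.
The 2nd degree is C; a perfect fifth above that is G — scale degree 6.

G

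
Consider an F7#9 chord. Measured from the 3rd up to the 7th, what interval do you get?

d5

Spelling the chord: F A C Eb G#.
That puts A below Eb.
5 letter names make it a fifth; at 6 semitones (a half step narrower than perfect) the quality is diminished.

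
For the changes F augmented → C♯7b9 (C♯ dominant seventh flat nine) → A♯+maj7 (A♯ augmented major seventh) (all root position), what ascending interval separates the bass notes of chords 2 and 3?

The roots are C♯ and A♯.
From C♯ to A♯ is 9 semitones, exactly the major sixth.

major sixth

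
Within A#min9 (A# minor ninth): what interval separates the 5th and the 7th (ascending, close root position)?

Spelling the chord: A#–C#–E#–G#–B#.
So we need the interval from E# up to G#.
3 letter names make it a third; at 3 semitones (a half step narrower than major) the quality is minor.

minor third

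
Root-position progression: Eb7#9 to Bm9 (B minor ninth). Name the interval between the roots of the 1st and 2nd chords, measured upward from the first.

The roots are Eb and B.
Eb up to B is 8 semitones, a half step wider than a perfect fifth, so the interval is augmented.

augmented 5th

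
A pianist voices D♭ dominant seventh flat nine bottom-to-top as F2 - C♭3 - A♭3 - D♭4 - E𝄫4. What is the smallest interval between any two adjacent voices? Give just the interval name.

minor 2nd

Adjacent intervals: F2→C♭3 = diminished fifth; C♭3→A♭3 = major sixth; A♭3→D♭4 = perfect fourth; D♭4→E𝄫4 = minor second.
The smallest is D♭4 to E𝄫4, a minor second (1 semitone).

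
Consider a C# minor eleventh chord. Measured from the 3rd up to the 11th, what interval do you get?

major ninth

C#m11: C#, E, G#, B, D#, F#.
That puts E below F#.
E up to F# spans 9 letter names and 14 semitones — a major ninth.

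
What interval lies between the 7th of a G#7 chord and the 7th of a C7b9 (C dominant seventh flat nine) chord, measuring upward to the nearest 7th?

d4

G#7 has F# as its 7th, and C7b9 (C dominant seventh flat nine) has Bb as its 7th.
From F# to Bb: 4 semitones over a fourth = diminished.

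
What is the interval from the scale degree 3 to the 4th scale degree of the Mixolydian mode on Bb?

minor second

Spelling the Mixolydian mode on Bb: Bb C D Eb F G Ab.
So we need the interval from D up to Eb.
2 letter names make it a second; at 1 semitone (a half step narrower than major) the quality is minor.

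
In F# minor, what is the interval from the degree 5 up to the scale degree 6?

F# natural minor: F# G# A B C# D E.
That puts C# below D.
C# up to D is 1 semitone, a half step narrower than a major second, so the interval is minor.

minor 2nd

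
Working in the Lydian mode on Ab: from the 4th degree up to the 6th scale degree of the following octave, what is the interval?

minor tenth

The scale runs Ab Bb C D Eb F G.
The 4th degree is D and the 6th scale degree (up an octave) is F.
10 letter names make it a tenth; at 15 semitones (a half step narrower than major) the quality is minor.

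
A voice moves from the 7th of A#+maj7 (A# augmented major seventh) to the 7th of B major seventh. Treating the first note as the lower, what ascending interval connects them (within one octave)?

A#+maj7 (A# augmented major seventh) has G## as its 7th, and B major seventh has A# as its 7th.
From G## to A#: 1 semitone over a second = minor.

minor second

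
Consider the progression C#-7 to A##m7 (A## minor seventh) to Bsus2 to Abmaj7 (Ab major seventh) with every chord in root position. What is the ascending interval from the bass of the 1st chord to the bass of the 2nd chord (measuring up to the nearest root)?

augmented sixth

The roots are C# and A##.
From C# to A##: 10 semitones over a sixth = augmented.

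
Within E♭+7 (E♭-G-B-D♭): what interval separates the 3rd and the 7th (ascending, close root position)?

diminished fifth

That puts G below D♭.
5 letter names make it a fifth; at 6 semitones (a half step narrower than perfect) the quality is diminished.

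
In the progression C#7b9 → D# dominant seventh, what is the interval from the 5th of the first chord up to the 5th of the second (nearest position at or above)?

major 2nd

C#7b9 has G# as its 5th, and D# dominant seventh has A# as its 5th.
Counting 2 letters and 2 half steps from G# gives a major second.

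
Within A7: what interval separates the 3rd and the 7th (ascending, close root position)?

Spelling the chord: A C# E G.
That puts C# below G.
5 letter names make it a fifth; at 6 semitones (a half step narrower than perfect) the quality is diminished.

d5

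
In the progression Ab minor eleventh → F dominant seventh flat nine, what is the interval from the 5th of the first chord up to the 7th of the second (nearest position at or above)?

P1

Ab minor eleventh has Eb as its 5th, and F dominant seventh flat nine has Eb as its 7th.
Counting 1 letters and 0 half steps from Eb gives a perfect unison.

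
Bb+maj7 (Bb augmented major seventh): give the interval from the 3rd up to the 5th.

Spelling the chord: Bb D F# A.
The 3rd is D and the 5th is F#.
Counting 3 letters and 4 half steps from D gives a major third.

major third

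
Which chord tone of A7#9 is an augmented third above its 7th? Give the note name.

B#

Spelling the chord: A-C♯-E-G-B♯.
The 7th is G. An augmented third above G is B♯.
B♯ is the chord's 9th.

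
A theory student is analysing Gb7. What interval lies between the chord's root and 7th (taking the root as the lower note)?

minor seventh

Gb dominant seventh is spelled Gb, Bb, Db, Fb.
Root = Gb; 7th = Fb.
Gb up to Fb is 10 semitones, a half step narrower than a major seventh, so the interval is minor.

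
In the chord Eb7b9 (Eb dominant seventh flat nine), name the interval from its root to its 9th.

The chord tones of Eb7b9 are Eb–G–Bb–Db–Fb.
Root = Eb; 9th = Fb.
From Eb to Fb: 13 semitones over a ninth = minor.

minor ninth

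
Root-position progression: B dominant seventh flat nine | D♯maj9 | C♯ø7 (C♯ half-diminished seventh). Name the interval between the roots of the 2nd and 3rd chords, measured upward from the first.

minor seventh

The roots are D♯ and C♯.
7 letter names make it a seventh; at 10 semitones (a half step narrower than major) the quality is minor.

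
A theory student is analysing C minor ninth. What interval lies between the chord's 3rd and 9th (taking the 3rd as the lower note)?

M7

Cm9 (C minor ninth): C, E♭, G, B♭, D.
That puts E♭ below D.
E♭ up to D spans 7 letter names and 11 semitones — a major seventh.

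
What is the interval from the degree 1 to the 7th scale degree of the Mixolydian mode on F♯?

minor seventh

The scale runs F♯ G♯ A♯ B C♯ D♯ E.
That puts F♯ below E.
7 letter names make it a seventh; at 10 semitones (a half step narrower than major) the quality is minor.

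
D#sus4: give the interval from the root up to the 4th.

The chord tones of D#sus4 (D# sus4) are D#-G#-A#.
So we need the interval from D# up to G#.
Counting 4 letters and 5 half steps from D# gives a perfect fourth.

perfect fourth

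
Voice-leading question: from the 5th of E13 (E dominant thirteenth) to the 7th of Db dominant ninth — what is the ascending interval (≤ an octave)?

The 5th of E13 (E dominant thirteenth) is B; the 7th of Db dominant ninth is Cb.
From B to Cb: 0 semitones over a second = diminished.

diminished 2nd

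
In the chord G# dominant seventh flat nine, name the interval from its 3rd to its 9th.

d7

Spelling the chord: G# B# D# F# A.
3rd = B#; 9th = A.
B# up to A is 9 semitones, a whole step narrower than a major seventh, so the interval is diminished.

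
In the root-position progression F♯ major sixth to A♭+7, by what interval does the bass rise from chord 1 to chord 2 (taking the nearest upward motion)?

The roots are F♯ and A♭.
From F♯ to A♭: 2 semitones over a third = diminished.

diminished third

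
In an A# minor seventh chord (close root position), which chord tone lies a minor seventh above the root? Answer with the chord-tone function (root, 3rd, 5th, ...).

A#min7 is spelled A#–C#–E#–G#.
The root is A#. A minor seventh above A# is G#.
G# is the chord's 7th.

7th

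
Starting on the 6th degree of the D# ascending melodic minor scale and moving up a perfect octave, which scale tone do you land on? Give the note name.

B#

The scale is D# E# F# G# A# B# C##.
The 6th degree is B#; a perfect octave above that is B# — scale degree 6.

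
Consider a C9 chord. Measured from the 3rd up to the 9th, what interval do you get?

minor seventh

Spelling the chord: C, E, G, B♭, D.
The 3rd is E and the 9th is D.
7 letter names make it a seventh; at 10 semitones (a half step narrower than major) the quality is minor.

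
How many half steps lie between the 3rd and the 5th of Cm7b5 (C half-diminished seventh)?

3

The chord tones of C half-diminished seventh are C, Eb, Gb, Bb.
Eb to Gb is a minor third: 3 semitones.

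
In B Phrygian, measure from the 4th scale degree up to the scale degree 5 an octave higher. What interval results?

B phrygian: B C D E F♯ G A.
That puts E below F♯.
From E to F♯ is 14 semitones, exactly the major ninth.

major ninth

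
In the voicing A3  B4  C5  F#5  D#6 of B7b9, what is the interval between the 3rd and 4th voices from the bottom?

A4

Those voices are C5 and F#5.
C up to F# is 6 semitones, a half step wider than a perfect fourth, so the interval is augmented.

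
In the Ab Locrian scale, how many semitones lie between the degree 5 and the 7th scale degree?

The scale is Ab Bbb Cb Db Ebb Fb Gb.
Ebb up to Gb is a major third — 4 semitones.

4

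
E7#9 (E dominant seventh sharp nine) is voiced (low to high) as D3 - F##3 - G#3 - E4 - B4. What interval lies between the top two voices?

Those voices are E4 and B4.
E up to B spans 5 letter names and 7 semitones — a perfect fifth.

P5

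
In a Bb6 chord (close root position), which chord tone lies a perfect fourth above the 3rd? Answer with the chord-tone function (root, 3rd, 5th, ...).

6th

Bb major sixth is spelled Bb D F G.
The 3rd is D. A perfect fourth above D is G.
G is the chord's 6th.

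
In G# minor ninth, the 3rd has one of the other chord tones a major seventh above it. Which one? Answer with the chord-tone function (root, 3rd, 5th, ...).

The chord tones of G#min9 are G#, B, D#, F#, A#.
The 3rd is B. A major seventh above B is A#.
A# is the chord's 9th.

9th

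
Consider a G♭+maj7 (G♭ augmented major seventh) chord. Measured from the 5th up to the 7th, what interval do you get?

m3

G♭maj7#5 (G♭ augmented major seventh): G♭-B♭-D-F.
The 5th is D and the 7th is F.
From D to F: 3 semitones over a third = minor.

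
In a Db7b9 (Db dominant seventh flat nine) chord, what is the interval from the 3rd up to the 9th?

Db dominant seventh flat nine is spelled Db F Ab Cb Ebb.
The 3rd is F and the 9th is Ebb.
From F to Ebb: 9 semitones over a seventh = diminished.

d7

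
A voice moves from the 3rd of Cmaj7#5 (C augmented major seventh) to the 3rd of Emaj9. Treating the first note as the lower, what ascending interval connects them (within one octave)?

major third

Cmaj7#5 (C augmented major seventh) has E as its 3rd, and Emaj9 has G# as its 3rd.
Counting 3 letters and 4 half steps from E gives a major third.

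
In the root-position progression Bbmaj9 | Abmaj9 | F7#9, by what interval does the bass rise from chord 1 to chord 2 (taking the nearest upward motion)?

The roots are Bb and Ab.
Bb up to Ab is 10 semitones, a half step narrower than a major seventh, so the interval is minor.

minor seventh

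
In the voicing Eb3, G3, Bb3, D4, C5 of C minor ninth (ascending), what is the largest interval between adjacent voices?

minor seventh

Adjacent intervals: Eb3→G3 = major third; G3→Bb3 = minor third; Bb3→D4 = major third; D4→C5 = minor seventh.
The largest is D4 to C5, a minor seventh (10 semitones).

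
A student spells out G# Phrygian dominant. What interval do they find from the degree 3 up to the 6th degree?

d4

The scale runs G# A B# C# D# E F#.
The degree 3 is B# and the degree 6 is E.
From B# to E: 4 semitones over a fourth = diminished.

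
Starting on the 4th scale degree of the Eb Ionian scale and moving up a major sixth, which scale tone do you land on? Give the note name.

F

The scale is Eb F G Ab Bb C D.
The 4th scale degree is Ab; a major sixth above that is F — scale degree 2.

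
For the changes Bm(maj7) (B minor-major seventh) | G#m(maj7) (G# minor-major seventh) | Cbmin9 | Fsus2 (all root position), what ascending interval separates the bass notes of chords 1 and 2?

The roots are B and G#.
Counting 6 letters and 9 half steps from B gives a major sixth.

major 6th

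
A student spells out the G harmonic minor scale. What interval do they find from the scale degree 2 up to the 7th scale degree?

major sixth

Spelling the G harmonic minor scale: G A Bb C D Eb F#.
That puts A below F#.
Counting 6 letters and 9 half steps from A gives a major sixth.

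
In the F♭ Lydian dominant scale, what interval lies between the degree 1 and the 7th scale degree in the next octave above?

F♭ lydian dominant: F♭ G♭ A♭ B♭ C♭ D♭ E𝄫.
Degree 1 = F♭; 7th degree (up an octave) = E𝄫.
F♭ up to E𝄫 is 22 semitones, a half step narrower than a major fourteenth, so the interval is minor.

minor fourteenth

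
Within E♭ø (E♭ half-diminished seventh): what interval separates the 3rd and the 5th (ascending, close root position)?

Spelling the chord: E♭ G♭ B𝄫 D♭.
The 3rd is G♭ and the 5th is B𝄫.
3 letter names make it a third; at 3 semitones (a half step narrower than major) the quality is minor.

minor third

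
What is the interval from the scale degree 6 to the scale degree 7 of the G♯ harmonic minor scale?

G♯ harmonic minor: G♯ A♯ B C♯ D♯ E F𝄪.
That puts E below F𝄪.
2 letter names make it a second; at 3 semitones (a half step wider than major) the quality is augmented.

augmented second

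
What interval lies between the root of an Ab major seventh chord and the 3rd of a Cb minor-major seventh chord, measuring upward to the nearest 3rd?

The root of Ab major seventh is Ab; the 3rd of Cb minor-major seventh is Ebb.
From Ab to Ebb: 6 semitones over a fifth = diminished.

d5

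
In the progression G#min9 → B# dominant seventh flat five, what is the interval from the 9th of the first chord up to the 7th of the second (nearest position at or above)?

The 9th of G#min9 is A#; the 7th of B# dominant seventh flat five is A#.
A# up to A# spans 1 letter names and 0 semitones — a perfect unison.

perfect unison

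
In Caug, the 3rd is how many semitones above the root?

Spelling the chord: C, E, G♯.
C to E is a major third: 4 semitones.

4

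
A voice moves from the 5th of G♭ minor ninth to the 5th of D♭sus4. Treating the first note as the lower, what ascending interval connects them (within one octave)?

The 5th of G♭ minor ninth is D♭; the 5th of D♭sus4 is A♭.
Counting 5 letters and 7 half steps from D♭ gives a perfect fifth.

perfect 5th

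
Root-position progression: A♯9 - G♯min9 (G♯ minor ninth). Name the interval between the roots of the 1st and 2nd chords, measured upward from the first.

The roots are A♯ and G♯.
From A♯ to G♯: 10 semitones over a seventh = minor.

minor seventh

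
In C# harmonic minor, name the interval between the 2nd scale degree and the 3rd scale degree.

C# harmonic minor: C# D# E F# G# A B#.
2nd scale degree = D#; 3rd scale degree = E.
2 letter names make it a second; at 1 semitone (a half step narrower than major) the quality is minor.

minor second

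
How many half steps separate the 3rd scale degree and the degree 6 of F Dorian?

The scale is F G Ab Bb C D Eb.
Ab up to D is an augmented fourth — 6 semitones.

6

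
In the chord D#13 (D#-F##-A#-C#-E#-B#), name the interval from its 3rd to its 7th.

So we need the interval from F## up to C#.
From F## to C#: 6 semitones over a fifth = diminished.

diminished fifth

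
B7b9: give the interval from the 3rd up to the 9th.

diminished seventh

B7b9 is spelled B, D#, F#, A, C.
3rd = D#; 9th = C.
From D# to C: 9 semitones over a seventh = diminished.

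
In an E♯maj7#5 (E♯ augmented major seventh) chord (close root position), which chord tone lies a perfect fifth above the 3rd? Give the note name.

E♯maj7#5 is spelled E♯ G𝄪 B𝄪 D𝄪.
The 3rd is G𝄪. A perfect fifth above G𝄪 is D𝄪.
D𝄪 is the chord's 7th.

D##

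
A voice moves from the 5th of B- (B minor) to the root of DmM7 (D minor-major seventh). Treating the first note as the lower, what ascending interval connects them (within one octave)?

minor sixth

The 5th of B- (B minor) is F#; the root of DmM7 (D minor-major seventh) is D.
From F# to D: 8 semitones over a sixth = minor.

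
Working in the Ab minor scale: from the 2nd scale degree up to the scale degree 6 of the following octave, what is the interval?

Spelling the Ab minor scale: Ab Bb Cb Db Eb Fb Gb.
The 2nd scale degree is Bb and the scale degree 6 (up an octave) is Fb.
12 letter names make it a twelfth; at 18 semitones (a half step narrower than perfect) the quality is diminished.

diminished twelfth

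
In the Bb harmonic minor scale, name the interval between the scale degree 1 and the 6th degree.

minor 6th

Bb harmonic minor: Bb C Db Eb F Gb A.
The scale degree 1 is Bb and the degree 6 is Gb.
From Bb to Gb: 8 semitones over a sixth = minor.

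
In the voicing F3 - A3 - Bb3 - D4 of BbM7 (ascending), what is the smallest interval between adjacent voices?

minor second

Adjacent intervals: F3→A3 = major third; A3→Bb3 = minor second; Bb3→D4 = major third.
The smallest is A3 to Bb3, a minor second (1 semitone).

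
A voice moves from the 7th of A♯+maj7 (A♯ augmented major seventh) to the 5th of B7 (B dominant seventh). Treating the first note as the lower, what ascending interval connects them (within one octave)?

A♯+maj7 (A♯ augmented major seventh) has G𝄪 as its 7th, and B7 (B dominant seventh) has F♯ as its 5th.
G𝄪 up to F♯ is 9 semitones, a whole step narrower than a major seventh, so the interval is diminished.

diminished 7th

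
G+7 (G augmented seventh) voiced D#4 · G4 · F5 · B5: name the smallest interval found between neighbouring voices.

Adjacent intervals: D#4→G4 = diminished fourth; G4→F5 = minor seventh; F5→B5 = augmented fourth.
The smallest is D#4 to G4, a diminished fourth (4 semitones).

diminished 4th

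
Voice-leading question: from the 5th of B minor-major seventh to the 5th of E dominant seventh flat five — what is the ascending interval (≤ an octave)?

diminished 4th

The 5th of B minor-major seventh is F#; the 5th of E dominant seventh flat five is Bb.
From F# to Bb: 4 semitones over a fourth = diminished.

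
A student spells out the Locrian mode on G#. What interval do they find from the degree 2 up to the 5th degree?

P4

The scale runs G# A B C# D E F#.
That puts A below D.
Counting 4 letters and 5 half steps from A gives a perfect fourth.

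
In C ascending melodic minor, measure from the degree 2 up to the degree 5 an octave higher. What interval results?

Spelling C ascending melodic minor: C D Eb F G A B.
The degree 2 is D and the scale degree 5 (up an octave) is G.
D up to G spans 11 letter names and 17 semitones — a perfect eleventh.

perfect eleventh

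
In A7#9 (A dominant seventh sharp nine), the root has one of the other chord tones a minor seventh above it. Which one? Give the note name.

G

Spelling the chord: A-C#-E-G-B#.
The root is A. A minor seventh above A is G.
G is the chord's 7th.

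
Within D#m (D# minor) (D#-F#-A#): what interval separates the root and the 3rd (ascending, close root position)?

m3

So we need the interval from D# up to F#.
3 letter names make it a third; at 3 semitones (a half step narrower than major) the quality is minor.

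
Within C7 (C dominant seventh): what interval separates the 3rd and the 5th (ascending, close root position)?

minor third

C7 (C dominant seventh) is spelled C-E-G-Bb.
3rd = E; 5th = G.
From E to G: 3 semitones over a third = minor.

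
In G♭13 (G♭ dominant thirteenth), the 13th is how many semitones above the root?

The chord tones of G♭13 are G♭ B♭ D♭ F♭ A♭ E♭.
G♭ to E♭ is a major thirteenth: 21 semitones.

21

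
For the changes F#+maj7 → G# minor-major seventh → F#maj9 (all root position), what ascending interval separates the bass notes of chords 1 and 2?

The roots are F# and G#.
F# up to G# spans 2 letter names and 2 semitones — a major second.

major second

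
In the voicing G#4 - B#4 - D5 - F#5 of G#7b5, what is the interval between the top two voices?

Those voices are D5 and F#5.
From D to F# is 4 semitones, exactly the major third.

major third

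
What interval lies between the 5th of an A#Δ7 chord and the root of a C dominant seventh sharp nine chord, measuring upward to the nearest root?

diminished sixth

A#Δ7 has E# as its 5th, and C dominant seventh sharp nine has C as its root.
6 letter names make it a sixth; at 7 semitones (a whole step narrower than major) the quality is diminished.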